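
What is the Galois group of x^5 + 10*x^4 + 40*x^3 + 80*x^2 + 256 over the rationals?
D_5, the dihedral group of order 10

The polynomial f is an irreducible quintic over Q, so G = Gal(f/Q) is a transitive subgroup of S_5: one of C_5 (5T1, order 5), D_5 (5T2, order 10), F_20 (5T3, order 20), A_5 (5T4, order 60) or S_5 (5T5, order 120). The discriminant of f is 67108864000000 = 8192000^2, a perfect square, so G is contained in A_5. The transitive groups of degree 5 contained in A_5 are: C_5 (5T1, order 5), D_5 (5T2, order 10), A_5 (5T4, order 60). By Dedekind's theorem, for a prime p not dividing disc(f) the degrees of the irreducible factors of f mod p form the cycle type of an element of G. Factoring f modulo the 23 such primes p <= 97 (skipping 2, 5, which divide the discriminant), each new pattern first appears at: mod 3: f = (x + 2)(x^2 + 1)(x^2 + 2x + 2), pattern 2+2+1; mod 7: f = (x^5 + 3x^4 + 5x^3 + 3x^2 + 4), pattern 5. No other pattern occurs in this range, so the set of observed cycle types is {2+2+1, 5}. The candidates containing elements of all these cycle types are D_5 (5T2) of order 10, A_5 (5T4) of order 60; the others are excluded. The observed types are precisely the cycle types that occur in D_5 (5T2) (apart from the identity). Each of the other remaining candidates has further cycle types, and by the Chebotarev density theorem the matching factorization patterns would occur for a proportion of primes equal to their share of the group: A_5 (5T4) additionally contains elements of type 3+1+1 (20 of its 60 elements, about 33% of primes). None of the 23 primes tested shows any such pattern (for each of these groups the chance of that is below 10^-4), which rules them out. Hence G = D_5 (5T2), of order 10.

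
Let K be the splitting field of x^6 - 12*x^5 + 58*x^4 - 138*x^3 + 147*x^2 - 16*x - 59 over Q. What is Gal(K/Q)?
S_4, S_4(6d), the S_4-action on 6 points inside A_6

The polynomial f is an irreducible sextic over Q, so G = Gal(f/Q) is one of the 16 transitive subgroups 6T1, ..., 6T16 of S_6. The discriminant of f is 95101504 = 9752^2, a perfect square, so G is contained in A_6. The transitive groups of degree 6 contained in A_6 are: A_4 (6T4, order 12), S_4 (6T7, order 24), (C_3 x C_3) : C_4 (6T10, order 36), PSL(2,5) (6T12, order 60), A_6 (6T15, order 360). By Dedekind's theorem, for a prime p not dividing disc(f) the degrees of the irreducible factors of f mod p form the cycle type of an element of G. Factoring f modulo the 79 such primes p <= 421 (skipping 2, 23, 53, which divide the discriminant), each new pattern first appears at: mod 3: f = (x^3 + x^2 + 2x + 1)(x^3 + 2x^2 + 1), pattern 3+3; mod 5: f = (x^2 + 3)(x^4 + 3x^3 + 3x + 2), pattern 4+2; mod 19: f = (x + 9)(x + 18)(x^2 + 6)(x^2 + 18x + 12), pattern 2+2+1+1; mod 223: f = (x + 15)(x + 47)(x + 68)(x + 139)(x + 182)(x + 206), pattern 1+1+1+1+1+1. No other pattern occurs in this range, so the set of observed cycle types is {3+3, 4+2, 2+2+1+1, 1+1+1+1+1+1}. The candidates containing elements of all these cycle types are S_4 (6T7) of order 24, (C_3 x C_3) : C_4 (6T10) of order 36, A_6 (6T15) of order 360; the others are excluded. The observed types are precisely the cycle types that occur in S_4 (6T7). Each of the other remaining candidates has further cycle types, and by the Chebotarev density theorem the matching factorization patterns would occur for a proportion of primes equal to their share of the group: (C_3 x C_3) : C_4 (6T10) additionally contains elements of type 3+1+1+1 (4 of its 36 elements, about 11% of primes); A_6 (6T15) additionally contains elements of type 5+1, 3+1+1+1 (184 of its 360 elements, about 51% of primes). None of the 79 primes tested shows any such pattern (for each of these groups the chance of that is below 10^-4), which rules them out. Hence G = S_4 (6T7), of order 24.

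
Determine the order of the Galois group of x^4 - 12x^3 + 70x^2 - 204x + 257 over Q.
4

The degree of the splitting field over Q equals the order of the Galois group, so first determine the group. The polynomial is an irreducible quartic over Q and its discriminant is 8388608, which is not a perfect square, so the Galois group is not contained in A_4. The resolvent cubic y^3 - 70*y^2 + 1420*y - 6664 has exactly one rational root, so the Galois group is C_4 or D_4. The quartic becomes reducible over Q(sqrt(disc)), so the group is C_4. The Galois group C_4 (4T1) has order 4, so the splitting field has degree 4 over Q.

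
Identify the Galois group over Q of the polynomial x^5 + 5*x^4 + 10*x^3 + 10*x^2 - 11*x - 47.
5T5: S_5

The polynomial f is an irreducible quintic over Q, so G = Gal(f/Q) is a transitive subgroup of S_5: one of C_5 (5T1, order 5), D_5 (5T2, order 10), F_20 (5T3, order 20), A_5 (5T4, order 60) or S_5 (5T5, order 120). The discriminant of f is 3008364544, which is not a perfect square, so G is not contained in A_5. The transitive groups of degree 5 not contained in A_5 are: F_20 (5T3, order 20), S_5 (5T5, order 120). By Dedekind's theorem, for a prime p not dividing disc(f) the degrees of the irreducible factors of f mod p form the cycle type of an element of G. Factoring f modulo the 3 such primes p <= 7 (skipping 2, which divides the discriminant), each new pattern first appears at: mod 3: f = (x^5 + 2x^4 + x^3 + x^2 + x + 1), pattern 5; mod 7: f = (x^2 + 4)(x^3 + 5x^2 + 6x + 4), pattern 3+2. No other pattern occurs in this range, so the set of observed cycle types is {5, 3+2}. Among the candidates above, the only group containing elements of all these cycle types is S_5 (5T5) — F_20 (5T3) lacks at least one of them. Hence G = S_5 (5T5), of order 120.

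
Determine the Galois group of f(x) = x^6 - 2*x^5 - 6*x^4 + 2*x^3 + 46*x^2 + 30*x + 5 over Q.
The polynomial f is an irreducible sextic over Q, so G = Gal(f/Q) is one of the 16 transitive subgroups 6T1, ..., 6T16 of S_6. The discriminant of f is 90962560000 = 301600^2, a perfect square, so G is contained in A_6. The transitive groups of degree 6 contained in A_6 are: A_4 (6T4, order 12), S_4 (6T7, order 24), (C_3 x C_3) : C_4 (6T10, order 36), PSL(2,5) (6T12, order 60), A_6 (6T15, order 360). By Dedekind's theorem, for a prime p not dividing disc(f) the degrees of the irreducible factors of f mod p form the cycle type of an element of G. Factoring f modulo the 19 such primes p <= 83 (skipping 2, 5, 13, 29, which divide the discriminant), each new pattern first appears at: mod 3: f = (x^2 + x + 2)(x^4 + x^2 + x + 1), pattern 4+2; mod 11: f = (x^3 + 2x^2 + 3x + 10)(x^3 + 7x^2 + 10x + 6), pattern 3+3; mod 19: f = (x + 15)(x + 18)(x^2 + x + 12)(x^2 + 2x + 10), pattern 2+2+1+1; mod 61: f = (x + 14)(x + 24)(x + 31)(x^3 + 51x^2 + 24x + 20), pattern 3+1+1+1. No other pattern occurs in this range, so the set of observed cycle types is {4+2, 3+3, 2+2+1+1, 3+1+1+1}. The candidates containing elements of all these cycle types are (C_3 x C_3) : C_4 (6T10) of order 36, A_6 (6T15) of order 360; the others are excluded. The observed types are precisely the cycle types that occur in (C_3 x C_3) : C_4 (6T10) (apart from the identity). Each of the other remaining candidates has further cycle types, and by the Chebotarev density theorem the matching factorization patterns would occur for a proportion of primes equal to their share of the group: A_6 (6T15) additionally contains elements of type 5+1 (144 of its 360 elements, about 40% of primes). None of the 19 primes tested shows any such pattern (for each of these groups the chance of that is below 10^-4), which rules them out. Hence G = (C_3 x C_3) : C_4 (6T10), of order 36.

6T10: (C_3 x C_3) : C_4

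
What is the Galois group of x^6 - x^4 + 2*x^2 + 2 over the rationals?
S_4, S_4(6c), the S_4-action on 6 points not in A_6

The polynomial f is an irreducible sextic over Q, so G = Gal(f/Q) is one of the 16 transitive subgroups 6T1, ..., 6T16 of S_6. The discriminant of f is -5120000, which is not a perfect square, so G is not contained in A_6. The transitive groups of degree 6 not contained in A_6 are: C_6 (6T1, order 6), S_3 (6T2, order 6), D_6 (6T3, order 12), C_3 x S_3 (6T5, order 18), A_4 x C_2 (6T6, order 24), S_4 (6T8, order 24), S_3 x S_3 (6T9, order 36), S_4 x C_2 (6T11, order 48), (S_3 x S_3) : C_2 (6T13, order 72), PGL(2,5) (6T14, order 120), S_6 (6T16, order 720). By Dedekind's theorem, for a prime p not dividing disc(f) the degrees of the irreducible factors of f mod p form the cycle type of an element of G. Factoring f modulo the 22 such primes p <= 89 (skipping 2, 5, which divide the discriminant), each new pattern first appears at: mod 3: f = (x^3 + x^2 + 2)(x^3 + 2x^2 + 1), pattern 3+3; mod 7: f = (x^2 + 2)(x^2 + x + 6)(x^2 + 6x + 6), pattern 2+2+2; mod 13: f = (x + 4)(x + 9)(x^4 + 2x^2 + 8), pattern 4+1+1; mod 43: f = (x + 12)(x + 31)(x^2 + 4)(x^2 + 10), pattern 2+2+1+1. No other pattern occurs in this range, so the set of observed cycle types is {3+3, 2+2+2, 4+1+1, 2+2+1+1}. The candidates containing elements of all these cycle types are S_4 (6T8) of order 24, S_4 x C_2 (6T11) of order 48, PGL(2,5) (6T14) of order 120, S_6 (6T16) of order 720; the others are excluded. The observed types are precisely the cycle types that occur in S_4 (6T8) (apart from the identity). Each of the other remaining candidates has further cycle types, and by the Chebotarev density theorem the matching factorization patterns would occur for a proportion of primes equal to their share of the group: S_4 x C_2 (6T11) additionally contains elements of type 6, 4+2, 2+1+1+1+1 (17 of its 48 elements, about 35% of primes); PGL(2,5) (6T14) additionally contains elements of type 6, 5+1 (44 of its 120 elements, about 37% of primes); S_6 (6T16) additionally contains elements of type 6, 5+1, 4+2, 3+2+1, 3+1+1+1, 2+1+1+1+1 (529 of its 720 elements, about 73% of primes). None of the 22 primes tested shows any such pattern (for each of these groups the chance of that is below 10^-4), which rules them out. Hence G = S_4 (6T8), of order 24.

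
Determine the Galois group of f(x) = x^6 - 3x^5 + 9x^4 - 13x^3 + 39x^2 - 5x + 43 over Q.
The polynomial f is an irreducible sextic over Q, so G = Gal(f/Q) is one of the 16 transitive subgroups 6T1, ..., 6T16 of S_6. The discriminant of f is -4416821128447, which is not a perfect square, so G is not contained in A_6. The transitive groups of degree 6 not contained in A_6 are: C_6 (6T1, order 6), S_3 (6T2, order 6), D_6 (6T3, order 12), C_3 x S_3 (6T5, order 18), A_4 x C_2 (6T6, order 24), S_4 (6T8, order 24), S_3 x S_3 (6T9, order 36), S_4 x C_2 (6T11, order 48), (S_3 x S_3) : C_2 (6T13, order 72), PGL(2,5) (6T14, order 120), S_6 (6T16, order 720). By Dedekind's theorem, for a prime p not dividing disc(f) the degrees of the irreducible factors of f mod p form the cycle type of an element of G. Factoring f modulo the 37 such primes p <= 179 (skipping 7, 13, 29, 43, which divide the discriminant), each new pattern first appears at: mod 2: f = (x^3 + x + 1)(x^3 + x^2 + 1), pattern 3+3; mod 3: f = (x^6 + 2x^3 + x + 1), pattern 6; mod 41: f = (x^2 + 22x + 33)(x^2 + 24x + 24)(x^2 + 33x + 38), pattern 2+2+2; mod 71: f = (x + 9)(x + 17)(x + 30)(x + 33)(x + 51)(x + 70), pattern 1+1+1+1+1+1. No other pattern occurs in this range, so the set of observed cycle types is {3+3, 6, 2+2+2, 1+1+1+1+1+1}. The candidates containing elements of all these cycle types are C_6 (6T1) of order 6, D_6 (6T3) of order 12, C_3 x S_3 (6T5) of order 18, A_4 x C_2 (6T6) of order 24, S_3 x S_3 (6T9) of order 36, S_4 x C_2 (6T11) of order 48, (S_3 x S_3) : C_2 (6T13) of order 72, PGL(2,5) (6T14) of order 120, S_6 (6T16) of order 720; the others are excluded. The observed types are precisely the cycle types that occur in C_6 (6T1). Each of the other remaining candidates has further cycle types, and by the Chebotarev density theorem the matching factorization patterns would occur for a proportion of primes equal to their share of the group: D_6 (6T3) additionally contains elements of type 2+2+1+1 (3 of its 12 elements, about 25% of primes); C_3 x S_3 (6T5) additionally contains elements of type 3+1+1+1 (4 of its 18 elements, about 22% of primes); A_4 x C_2 (6T6) additionally contains elements of type 2+2+1+1, 2+1+1+1+1 (6 of its 24 elements, about 25% of primes); S_3 x S_3 (6T9) additionally contains elements of type 3+1+1+1, 2+2+1+1 (13 of its 36 elements, about 36% of primes); S_4 x C_2 (6T11) additionally contains elements of type 4+2, 4+1+1, 2+2+1+1, 2+1+1+1+1 (24 of its 48 elements, about 50% of primes); (S_3 x S_3) : C_2 (6T13) additionally contains elements of type 4+2, 3+2+1, 3+1+1+1, 2+2+1+1, 2+1+1+1+1 (49 of its 72 elements, about 68% of primes); PGL(2,5) (6T14) additionally contains elements of type 5+1, 4+1+1, 2+2+1+1 (69 of its 120 elements, about 58% of primes); S_6 (6T16) additionally contains elements of type 5+1, 4+2, 4+1+1, 3+2+1, 3+1+1+1, 2+2+1+1, 2+1+1+1+1 (544 of its 720 elements, about 76% of primes). None of the 37 primes tested shows any such pattern (for each of these groups the chance of that is below 10^-4), which rules them out. Hence G = C_6 (6T1), of order 6.

C_6 (order 6)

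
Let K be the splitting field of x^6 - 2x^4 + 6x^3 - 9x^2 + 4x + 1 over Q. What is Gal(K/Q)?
6T7: S_4

The polynomial f is an irreducible sextic over Q, so G = Gal(f/Q) is one of the 16 transitive subgroups 6T1, ..., 6T16 of S_6. The discriminant of f is 95101504 = 9752^2, a perfect square, so G is contained in A_6. The transitive groups of degree 6 contained in A_6 are: A_4 (6T4, order 12), S_4 (6T7, order 24), (C_3 x C_3) : C_4 (6T10, order 36), PSL(2,5) (6T12, order 60), A_6 (6T15, order 360). By Dedekind's theorem, for a prime p not dividing disc(f) the degrees of the irreducible factors of f mod p form the cycle type of an element of G. Factoring f modulo the 79 such primes p <= 421 (skipping 2, 23, 53, which divide the discriminant), each new pattern first appears at: mod 3: f = (x^3 + x^2 + 2)(x^3 + 2x^2 + 2x + 2), pattern 3+3; mod 5: f = (x^2 + 4x + 2)(x^4 + x^3 + 2x^2 + x + 3), pattern 4+2; mod 19: f = (x + 1)(x + 11)(x^2 + 3x + 14)(x^2 + 4x + 10), pattern 2+2+1+1; mod 223: f = (x + 17)(x + 49)(x + 70)(x + 141)(x + 184)(x + 208), pattern 1+1+1+1+1+1. No other pattern occurs in this range, so the set of observed cycle types is {3+3, 4+2, 2+2+1+1, 1+1+1+1+1+1}. The candidates containing elements of all these cycle types are S_4 (6T7) of order 24, (C_3 x C_3) : C_4 (6T10) of order 36, A_6 (6T15) of order 360; the others are excluded. The observed types are precisely the cycle types that occur in S_4 (6T7). Each of the other remaining candidates has further cycle types, and by the Chebotarev density theorem the matching factorization patterns would occur for a proportion of primes equal to their share of the group: (C_3 x C_3) : C_4 (6T10) additionally contains elements of type 3+1+1+1 (4 of its 36 elements, about 11% of primes); A_6 (6T15) additionally contains elements of type 5+1, 3+1+1+1 (184 of its 360 elements, about 51% of primes). None of the 79 primes tested shows any such pattern (for each of these groups the chance of that is below 10^-4), which rules them out. Hence G = S_4 (6T7), of order 24.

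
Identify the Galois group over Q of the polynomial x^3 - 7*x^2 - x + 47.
The polynomial is an irreducible cubic over Q and its discriminant is 10816 = 104^2, a perfect square. For an irreducible cubic, a square discriminant forces the Galois group to be A_3, the cyclic group of order 3.

C_3, A_3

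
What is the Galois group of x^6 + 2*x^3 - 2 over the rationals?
S_3 x S_3

The polynomial f is an irreducible sextic over Q, so G = Gal(f/Q) is one of the 16 transitive subgroups 6T1, ..., 6T16 of S_6. The discriminant of f is 5038848, which is not a perfect square, so G is not contained in A_6. The transitive groups of degree 6 not contained in A_6 are: C_6 (6T1, order 6), S_3 (6T2, order 6), D_6 (6T3, order 12), C_3 x S_3 (6T5, order 18), A_4 x C_2 (6T6, order 24), S_4 (6T8, order 24), S_3 x S_3 (6T9, order 36), S_4 x C_2 (6T11, order 48), (S_3 x S_3) : C_2 (6T13, order 72), PGL(2,5) (6T14, order 120), S_6 (6T16, order 720). By Dedekind's theorem, for a prime p not dividing disc(f) the degrees of the irreducible factors of f mod p form the cycle type of an element of G. Factoring f modulo the 23 such primes p <= 97 (skipping 2, 3, which divide the discriminant), each new pattern first appears at: mod 5: f = (x^6 + 2x^3 + 3), pattern 6; mod 11: f = (x + 6)(x + 8)(x^2 + 3x + 9)(x^2 + 5x + 3), pattern 2+2+1+1; mod 13: f = (x + 7)(x + 8)(x + 11)(x^3 + 10), pattern 3+1+1+1; mod 31: f = (x^2 + 17x + 27)(x^2 + 22x + 11)(x^2 + 23x + 24), pattern 2+2+2; mod 97: f = (x^3 + 11)(x^3 + 88), pattern 3+3. No other pattern occurs in this range, so the set of observed cycle types is {6, 2+2+1+1, 3+1+1+1, 2+2+2, 3+3}. The candidates containing elements of all these cycle types are S_3 x S_3 (6T9) of order 36, (S_3 x S_3) : C_2 (6T13) of order 72, S_6 (6T16) of order 720; the others are excluded. The observed types are precisely the cycle types that occur in S_3 x S_3 (6T9) (apart from the identity). Each of the other remaining candidates has further cycle types, and by the Chebotarev density theorem the matching factorization patterns would occur for a proportion of primes equal to their share of the group: (S_3 x S_3) : C_2 (6T13) additionally contains elements of type 4+2, 3+2+1, 2+1+1+1+1 (36 of its 72 elements, about 50% of primes); S_6 (6T16) additionally contains elements of type 5+1, 4+2, 4+1+1, 3+2+1, 2+1+1+1+1 (459 of its 720 elements, about 64% of primes). None of the 23 primes tested shows any such pattern (for each of these groups the chance of that is below 10^-4), which rules them out. Hence G = S_3 x S_3 (6T9), of order 36.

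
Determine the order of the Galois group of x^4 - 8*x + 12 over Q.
12

The degree of the splitting field over Q equals the order of the Galois group, so first determine the group. The polynomial is an irreducible quartic over Q and its discriminant is 331776 = 576^2, a perfect square, so the Galois group is contained in A_4. The resolvent cubic y^3 - 48*y - 64 is irreducible over Q. An irreducible resolvent with square discriminant gives A_4. The Galois group A_4 (4T4) has order 12, so the splitting field has degree 12 over Q.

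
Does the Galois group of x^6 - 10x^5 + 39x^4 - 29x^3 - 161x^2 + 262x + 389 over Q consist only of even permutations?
The polynomial is irreducible of degree 6 over Q. Its discriminant is 2074895878550625 = 45551025^2, a perfect square. A Galois group lies in the alternating group exactly when the discriminant is a square in Q, so the Galois group ((C_3 x C_3) : C_4) is contained in A_6.

Yes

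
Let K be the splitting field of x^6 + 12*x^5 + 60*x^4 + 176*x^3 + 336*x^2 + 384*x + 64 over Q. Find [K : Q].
36

The degree of the splitting field over Q equals the order of the Galois group, so first determine the group. The polynomial f is an irreducible sextic over Q, so G = Gal(f/Q) is one of the 16 transitive subgroups 6T1, ..., 6T16 of S_6. The discriminant of f is 5410421842378752, which is not a perfect square, so G is not contained in A_6. The transitive groups of degree 6 not contained in A_6 are: C_6 (6T1, order 6), S_3 (6T2, order 6), D_6 (6T3, order 12), C_3 x S_3 (6T5, order 18), A_4 x C_2 (6T6, order 24), S_4 (6T8, order 24), S_3 x S_3 (6T9, order 36), S_4 x C_2 (6T11, order 48), (S_3 x S_3) : C_2 (6T13, order 72), PGL(2,5) (6T14, order 120), S_6 (6T16, order 720). By Dedekind's theorem, for a prime p not dividing disc(f) the degrees of the irreducible factors of f mod p form the cycle type of an element of G. Factoring f modulo the 23 such primes p <= 97 (skipping 2, 3, which divide the discriminant), each new pattern first appears at: mod 5: f = (x^6 + 2x^5 + x^3 + x^2 + 4x + 4), pattern 6; mod 11: f = (x + 3)(x + 7)(x^2 + 3x + 3)(x^2 + 10x + 8), pattern 2+2+1+1; mod 13: f = (x + 3)(x + 5)(x + 11)(x^3 + 6x^2 + 12x + 10), pattern 3+1+1+1; mod 31: f = (x^2 + 7x + 25)(x^2 + 17x + 12)(x^2 + 19x + 6), pattern 2+2+2; mod 97: f = (x^3 + 6x^2 + 12x + 33)(x^3 + 6x^2 + 12x + 96), pattern 3+3. No other pattern occurs in this range, so the set of observed cycle types is {6, 2+2+1+1, 3+1+1+1, 2+2+2, 3+3}. The candidates containing elements of all these cycle types are S_3 x S_3 (6T9) of order 36, (S_3 x S_3) : C_2 (6T13) of order 72, S_6 (6T16) of order 720; the others are excluded. The observed types are precisely the cycle types that occur in S_3 x S_3 (6T9) (apart from the identity). Each of the other remaining candidates has further cycle types, and by the Chebotarev density theorem the matching factorization patterns would occur for a proportion of primes equal to their share of the group: (S_3 x S_3) : C_2 (6T13) additionally contains elements of type 4+2, 3+2+1, 2+1+1+1+1 (36 of its 72 elements, about 50% of primes); S_6 (6T16) additionally contains elements of type 5+1, 4+2, 4+1+1, 3+2+1, 2+1+1+1+1 (459 of its 720 elements, about 64% of primes). None of the 23 primes tested shows any such pattern (for each of these groups the chance of that is below 10^-4), which rules them out. Hence G = S_3 x S_3 (6T9), of order 36. The Galois group S_3 x S_3 (6T9) has order 36, so the splitting field has degree 36 over Q.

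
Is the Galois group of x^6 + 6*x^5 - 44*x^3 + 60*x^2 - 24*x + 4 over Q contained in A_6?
The polynomial is irreducible of degree 6 over Q. Its discriminant is -860859187200, which is not a perfect square. A Galois group lies in the alternating group exactly when the discriminant is a square in Q, so the Galois group (S_3) is not contained in A_6.

No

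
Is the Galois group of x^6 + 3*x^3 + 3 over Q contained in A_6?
No

The polynomial is irreducible of degree 6 over Q. Its discriminant is -177147, which is not a perfect square. A Galois group lies in the alternating group exactly when the discriminant is a square in Q, so the Galois group (C_3 x S_3) is not contained in A_6.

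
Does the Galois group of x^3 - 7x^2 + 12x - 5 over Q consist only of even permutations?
The polynomial is irreducible of degree 3 over Q. Its discriminant is 169 = 13^2, a perfect square. A Galois group lies in the alternating group exactly when the discriminant is a square in Q, so the Galois group (C_3) is contained in A_3.

Yes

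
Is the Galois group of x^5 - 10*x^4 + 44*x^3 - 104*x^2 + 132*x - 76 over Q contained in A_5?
No

The polynomial is irreducible of degree 5 over Q. Its discriminant is 931072, which is not a perfect square. A Galois group lies in the alternating group exactly when the discriminant is a square in Q, so the Galois group (S_5) is not contained in A_5.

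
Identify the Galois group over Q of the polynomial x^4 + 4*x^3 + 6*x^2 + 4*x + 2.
V_4

The polynomial is an irreducible quartic over Q and its discriminant is 256 = 16^2, a perfect square, so the Galois group is contained in A_4. The resolvent cubic y^3 - 6*y^2 + 8*y splits completely over Q, which gives the Klein four-group V_4.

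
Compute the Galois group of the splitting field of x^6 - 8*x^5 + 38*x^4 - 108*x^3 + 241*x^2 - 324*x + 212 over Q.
The polynomial f is an irreducible sextic over Q, so G = Gal(f/Q) is one of the 16 transitive subgroups 6T1, ..., 6T16 of S_6. The discriminant of f is -685658418184192, which is not a perfect square, so G is not contained in A_6. The transitive groups of degree 6 not contained in A_6 are: C_6 (6T1, order 6), S_3 (6T2, order 6), D_6 (6T3, order 12), C_3 x S_3 (6T5, order 18), A_4 x C_2 (6T6, order 24), S_4 (6T8, order 24), S_3 x S_3 (6T9, order 36), S_4 x C_2 (6T11, order 48), (S_3 x S_3) : C_2 (6T13, order 72), PGL(2,5) (6T14, order 120), S_6 (6T16, order 720). By Dedekind's theorem, for a prime p not dividing disc(f) the degrees of the irreducible factors of f mod p form the cycle type of an element of G. Factoring f modulo the 29 such primes p <= 113 (skipping 2, which divides the discriminant), each new pattern first appears at: mod 3: f = (x^6 + x^5 + 2x^4 + x^2 + 2), pattern 6; mod 5: f = (x + 3)(x^2 + x + 2)(x^3 + 3x^2 + x + 2), pattern 3+2+1; mod 7: f = (x^2 + 2)(x^4 + 6x^3 + x^2 + 6x + 1), pattern 4+2; mod 17: f = (x^3 + 3x^2 + 14x + 13)(x^3 + 6x^2 + 6x + 15), pattern 3+3; mod 19: f = (x^2 + 5x + 18)(x^2 + 11x + 14)(x^2 + 14x + 12), pattern 2+2+2; mod 37: f = (x + 13)(x + 14)(x^2 + 19x + 20)(x^2 + 20x + 31), pattern 2+2+1+1; mod 41: f = (x + 17)(x + 19)(x + 29)(x^3 + 9x^2 + 13x + 9), pattern 3+1+1+1; mod 113: f = (x + 2)(x + 20)(x + 64)(x + 92)(x^2 + 40x + 56), pattern 2+1+1+1+1. No other pattern occurs in this range, so the set of observed cycle types is {6, 3+2+1, 4+2, 3+3, 2+2+2, 2+2+1+1, 3+1+1+1, 2+1+1+1+1}. The candidates containing elements of all these cycle types are (S_3 x S_3) : C_2 (6T13) of order 72, S_6 (6T16) of order 720; the others are excluded. The observed types are precisely the cycle types that occur in (S_3 x S_3) : C_2 (6T13) (apart from the identity). Each of the other remaining candidates has further cycle types, and by the Chebotarev density theorem the matching factorization patterns would occur for a proportion of primes equal to their share of the group: S_6 (6T16) additionally contains elements of type 5+1, 4+1+1 (234 of its 720 elements, about 32% of primes). None of the 29 primes tested shows any such pattern (for each of these groups the chance of that is below 10^-4), which rules them out. Hence G = (S_3 x S_3) : C_2 (6T13), of order 72.

(S_3 x S_3) : C_2 (also written G72)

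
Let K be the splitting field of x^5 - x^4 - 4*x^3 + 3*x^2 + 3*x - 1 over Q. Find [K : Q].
The degree of the splitting field over Q equals the order of the Galois group, so first determine the group. The polynomial f is an irreducible quintic over Q, so G = Gal(f/Q) is a transitive subgroup of S_5: one of C_5 (5T1, order 5), D_5 (5T2, order 10), F_20 (5T3, order 20), A_5 (5T4, order 60) or S_5 (5T5, order 120). The discriminant of f is 14641 = 121^2, a perfect square, so G is contained in A_5. The transitive groups of degree 5 contained in A_5 are: C_5 (5T1, order 5), D_5 (5T2, order 10), A_5 (5T4, order 60). By Dedekind's theorem, for a prime p not dividing disc(f) the degrees of the irreducible factors of f mod p form the cycle type of an element of G. Factoring f modulo the 14 such primes p <= 47 (skipping 11, which divides the discriminant), each new pattern first appears at: mod 2: f = (x^5 + x^4 + x^2 + x + 1), pattern 5; mod 23: f = (x + 4)(x + 6)(x + 10)(x + 11)(x + 14), pattern 1+1+1+1+1. No other pattern occurs in this range, so the set of observed cycle types is {5, 1+1+1+1+1}. The candidates containing elements of all these cycle types are C_5 (5T1) of order 5, D_5 (5T2) of order 10, A_5 (5T4) of order 60; the others are excluded. The observed types are precisely the cycle types that occur in C_5 (5T1). Each of the other remaining candidates has further cycle types, and by the Chebotarev density theorem the matching factorization patterns would occur for a proportion of primes equal to their share of the group: D_5 (5T2) additionally contains elements of type 2+2+1 (5 of its 10 elements, about 50% of primes); A_5 (5T4) additionally contains elements of type 3+1+1, 2+2+1 (35 of its 60 elements, about 58% of primes). None of the 14 primes tested shows any such pattern (for each of these groups the chance of that is below 10^-4), which rules them out. Hence G = C_5 (5T1), of order 5. The Galois group C_5 (5T1) has order 5, so the splitting field has degree 5 over Q.

5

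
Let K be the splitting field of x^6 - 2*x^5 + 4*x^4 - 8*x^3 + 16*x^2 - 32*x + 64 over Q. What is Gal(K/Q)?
6T1: C_6

The polynomial f is an irreducible sextic over Q, so G = Gal(f/Q) is one of the 16 transitive subgroups 6T1, ..., 6T16 of S_6. The discriminant of f is -18046378835968, which is not a perfect square, so G is not contained in A_6. The transitive groups of degree 6 not contained in A_6 are: C_6 (6T1, order 6), S_3 (6T2, order 6), D_6 (6T3, order 12), C_3 x S_3 (6T5, order 18), A_4 x C_2 (6T6, order 24), S_4 (6T8, order 24), S_3 x S_3 (6T9, order 36), S_4 x C_2 (6T11, order 48), (S_3 x S_3) : C_2 (6T13, order 72), PGL(2,5) (6T14, order 120), S_6 (6T16, order 720). By Dedekind's theorem, for a prime p not dividing disc(f) the degrees of the irreducible factors of f mod p form the cycle type of an element of G. Factoring f modulo the 37 such primes p <= 167 (skipping 2, 7, which divide the discriminant), each new pattern first appears at: mod 3: f = (x^6 + x^5 + x^4 + x^3 + x^2 + x + 1), pattern 6; mod 11: f = (x^3 + x^2 + 5x + 8)(x^3 + 8x^2 + 2x + 8), pattern 3+3; mod 13: f = (x^2 + x + 4)(x^2 + 3x + 4)(x^2 + 7x + 4), pattern 2+2+2; mod 29: f = (x + 3)(x + 11)(x + 14)(x + 17)(x + 19)(x + 21), pattern 1+1+1+1+1+1. No other pattern occurs in this range, so the set of observed cycle types is {6, 3+3, 2+2+2, 1+1+1+1+1+1}. The candidates containing elements of all these cycle types are C_6 (6T1) of order 6, D_6 (6T3) of order 12, C_3 x S_3 (6T5) of order 18, A_4 x C_2 (6T6) of order 24, S_3 x S_3 (6T9) of order 36, S_4 x C_2 (6T11) of order 48, (S_3 x S_3) : C_2 (6T13) of order 72, PGL(2,5) (6T14) of order 120, S_6 (6T16) of order 720; the others are excluded. The observed types are precisely the cycle types that occur in C_6 (6T1). Each of the other remaining candidates has further cycle types, and by the Chebotarev density theorem the matching factorization patterns would occur for a proportion of primes equal to their share of the group: D_6 (6T3) additionally contains elements of type 2+2+1+1 (3 of its 12 elements, about 25% of primes); C_3 x S_3 (6T5) additionally contains elements of type 3+1+1+1 (4 of its 18 elements, about 22% of primes); A_4 x C_2 (6T6) additionally contains elements of type 2+2+1+1, 2+1+1+1+1 (6 of its 24 elements, about 25% of primes); S_3 x S_3 (6T9) additionally contains elements of type 3+1+1+1, 2+2+1+1 (13 of its 36 elements, about 36% of primes); S_4 x C_2 (6T11) additionally contains elements of type 4+2, 4+1+1, 2+2+1+1, 2+1+1+1+1 (24 of its 48 elements, about 50% of primes); (S_3 x S_3) : C_2 (6T13) additionally contains elements of type 4+2, 3+2+1, 3+1+1+1, 2+2+1+1, 2+1+1+1+1 (49 of its 72 elements, about 68% of primes); PGL(2,5) (6T14) additionally contains elements of type 5+1, 4+1+1, 2+2+1+1 (69 of its 120 elements, about 58% of primes); S_6 (6T16) additionally contains elements of type 5+1, 4+2, 4+1+1, 3+2+1, 3+1+1+1, 2+2+1+1, 2+1+1+1+1 (544 of its 720 elements, about 76% of primes). None of the 37 primes tested shows any such pattern (for each of these groups the chance of that is below 10^-4), which rules them out. Hence G = C_6 (6T1), of order 6.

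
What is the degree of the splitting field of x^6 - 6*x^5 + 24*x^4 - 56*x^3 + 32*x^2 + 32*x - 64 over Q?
24

The degree of the splitting field over Q equals the order of the Galois group, so first determine the group. The polynomial f is an irreducible sextic over Q, so G = Gal(f/Q) is one of the 16 transitive subgroups 6T1, ..., 6T16 of S_6. The discriminant of f is 870211913777152, which is not a perfect square, so G is not contained in A_6. The transitive groups of degree 6 not contained in A_6 are: C_6 (6T1, order 6), S_3 (6T2, order 6), D_6 (6T3, order 12), C_3 x S_3 (6T5, order 18), A_4 x C_2 (6T6, order 24), S_4 (6T8, order 24), S_3 x S_3 (6T9, order 36), S_4 x C_2 (6T11, order 48), (S_3 x S_3) : C_2 (6T13, order 72), PGL(2,5) (6T14, order 120), S_6 (6T16, order 720). By Dedekind's theorem, for a prime p not dividing disc(f) the degrees of the irreducible factors of f mod p form the cycle type of an element of G. Factoring f modulo the 22 such primes p <= 89 (skipping 2, 37, which divide the discriminant), each new pattern first appears at: mod 3: f = (x^3 + x^2 + 2)(x^3 + 2x^2 + x + 1), pattern 3+3; mod 5: f = (x^2 + 2)(x^2 + x + 1)(x^2 + 3x + 3), pattern 2+2+2; mod 17: f = (x + 2)(x + 13)(x^4 + 13x^3 + 7x^2 + 11x + 8), pattern 4+1+1; mod 67: f = (x + 8)(x + 57)(x^2 + 65x + 26)(x^2 + 65x + 66), pattern 2+2+1+1. No other pattern occurs in this range, so the set of observed cycle types is {3+3, 2+2+2, 4+1+1, 2+2+1+1}. The candidates containing elements of all these cycle types are S_4 (6T8) of order 24, S_4 x C_2 (6T11) of order 48, PGL(2,5) (6T14) of order 120, S_6 (6T16) of order 720; the others are excluded. The observed types are precisely the cycle types that occur in S_4 (6T8) (apart from the identity). Each of the other remaining candidates has further cycle types, and by the Chebotarev density theorem the matching factorization patterns would occur for a proportion of primes equal to their share of the group: S_4 x C_2 (6T11) additionally contains elements of type 6, 4+2, 2+1+1+1+1 (17 of its 48 elements, about 35% of primes); PGL(2,5) (6T14) additionally contains elements of type 6, 5+1 (44 of its 120 elements, about 37% of primes); S_6 (6T16) additionally contains elements of type 6, 5+1, 4+2, 3+2+1, 3+1+1+1, 2+1+1+1+1 (529 of its 720 elements, about 73% of primes). None of the 22 primes tested shows any such pattern (for each of these groups the chance of that is below 10^-4), which rules them out. Hence G = S_4 (6T8), of order 24. The Galois group S_4 (6T8) has order 24, so the splitting field has degree 24 over Q.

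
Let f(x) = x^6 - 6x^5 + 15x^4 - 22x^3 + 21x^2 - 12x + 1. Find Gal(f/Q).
The polynomial f is an irreducible sextic over Q, so G = Gal(f/Q) is one of the 16 transitive subgroups 6T1, ..., 6T16 of S_6. The discriminant of f is 5038848, which is not a perfect square, so G is not contained in A_6. The transitive groups of degree 6 not contained in A_6 are: C_6 (6T1, order 6), S_3 (6T2, order 6), D_6 (6T3, order 12), C_3 x S_3 (6T5, order 18), A_4 x C_2 (6T6, order 24), S_4 (6T8, order 24), S_3 x S_3 (6T9, order 36), S_4 x C_2 (6T11, order 48), (S_3 x S_3) : C_2 (6T13, order 72), PGL(2,5) (6T14, order 120), S_6 (6T16, order 720). By Dedekind's theorem, for a prime p not dividing disc(f) the degrees of the irreducible factors of f mod p form the cycle type of an element of G. Factoring f modulo the 23 such primes p <= 97 (skipping 2, 3, which divide the discriminant), each new pattern first appears at: mod 5: f = (x^6 + 4x^5 + 3x^3 + x^2 + 3x + 1), pattern 6; mod 11: f = (x + 2)(x + 4)(x^2 + 4x + 9)(x^2 + 6x + 2), pattern 2+2+1+1; mod 13: f = (x + 1)(x + 4)(x + 5)(x^3 + 10x^2 + 3x + 2), pattern 3+1+1+1; mod 31: f = (x^2 + 6x + 17)(x^2 + 7x + 3)(x^2 + 12x + 14), pattern 2+2+2; mod 97: f = (x^3 + 94x^2 + 3x + 8)(x^3 + 94x^2 + 3x + 85), pattern 3+3. No other pattern occurs in this range, so the set of observed cycle types is {6, 2+2+1+1, 3+1+1+1, 2+2+2, 3+3}. The candidates containing elements of all these cycle types are S_3 x S_3 (6T9) of order 36, (S_3 x S_3) : C_2 (6T13) of order 72, S_6 (6T16) of order 720; the others are excluded. The observed types are precisely the cycle types that occur in S_3 x S_3 (6T9) (apart from the identity). Each of the other remaining candidates has further cycle types, and by the Chebotarev density theorem the matching factorization patterns would occur for a proportion of primes equal to their share of the group: (S_3 x S_3) : C_2 (6T13) additionally contains elements of type 4+2, 3+2+1, 2+1+1+1+1 (36 of its 72 elements, about 50% of primes); S_6 (6T16) additionally contains elements of type 5+1, 4+2, 4+1+1, 3+2+1, 2+1+1+1+1 (459 of its 720 elements, about 64% of primes). None of the 23 primes tested shows any such pattern (for each of these groups the chance of that is below 10^-4), which rules them out. Hence G = S_3 x S_3 (6T9), of order 36.

S_3 x S_3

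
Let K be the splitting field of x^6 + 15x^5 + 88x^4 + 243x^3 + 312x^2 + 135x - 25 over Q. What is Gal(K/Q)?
6T8: S_4

The polynomial f is an irreducible sextic over Q, so G = Gal(f/Q) is one of the 16 transitive subgroups 6T1, ..., 6T16 of S_6. The discriminant of f is 54786284800, which is not a perfect square, so G is not contained in A_6. The transitive groups of degree 6 not contained in A_6 are: C_6 (6T1, order 6), S_3 (6T2, order 6), D_6 (6T3, order 12), C_3 x S_3 (6T5, order 18), A_4 x C_2 (6T6, order 24), S_4 (6T8, order 24), S_3 x S_3 (6T9, order 36), S_4 x C_2 (6T11, order 48), (S_3 x S_3) : C_2 (6T13, order 72), PGL(2,5) (6T14, order 120), S_6 (6T16, order 720). By Dedekind's theorem, for a prime p not dividing disc(f) the degrees of the irreducible factors of f mod p form the cycle type of an element of G. Factoring f modulo the 22 such primes p <= 101 (skipping 2, 5, 13, 37, which divide the discriminant), each new pattern first appears at: mod 3: f = (x^3 + x^2 + x + 2)(x^3 + 2x^2 + x + 1), pattern 3+3; mod 17: f = (x + 1)(x + 15)(x^4 + 16x^3 + 4x^2 + 7x + 4), pattern 4+1+1; mod 31: f = (x^2 + 6x + 18)(x^2 + 12x + 24)(x^2 + 28x + 28), pattern 2+2+2; mod 67: f = (x + 44)(x + 53)(x^2 + 16x + 20)(x^2 + 36x + 22), pattern 2+2+1+1. No other pattern occurs in this range, so the set of observed cycle types is {3+3, 4+1+1, 2+2+2, 2+2+1+1}. The candidates containing elements of all these cycle types are S_4 (6T8) of order 24, S_4 x C_2 (6T11) of order 48, PGL(2,5) (6T14) of order 120, S_6 (6T16) of order 720; the others are excluded. The observed types are precisely the cycle types that occur in S_4 (6T8) (apart from the identity). Each of the other remaining candidates has further cycle types, and by the Chebotarev density theorem the matching factorization patterns would occur for a proportion of primes equal to their share of the group: S_4 x C_2 (6T11) additionally contains elements of type 6, 4+2, 2+1+1+1+1 (17 of its 48 elements, about 35% of primes); PGL(2,5) (6T14) additionally contains elements of type 6, 5+1 (44 of its 120 elements, about 37% of primes); S_6 (6T16) additionally contains elements of type 6, 5+1, 4+2, 3+2+1, 3+1+1+1, 2+1+1+1+1 (529 of its 720 elements, about 73% of primes). None of the 22 primes tested shows any such pattern (for each of these groups the chance of that is below 10^-4), which rules them out. Hence G = S_4 (6T8), of order 24.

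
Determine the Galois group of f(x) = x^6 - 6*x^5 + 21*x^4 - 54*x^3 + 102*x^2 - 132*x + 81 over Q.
6T14: PGL(2,5)

The polynomial f is an irreducible sextic over Q, so G = Gal(f/Q) is one of the 16 transitive subgroups 6T1, ..., 6T16 of S_6. The discriminant of f is -1024192512, which is not a perfect square, so G is not contained in A_6. The transitive groups of degree 6 not contained in A_6 are: C_6 (6T1, order 6), S_3 (6T2, order 6), D_6 (6T3, order 12), C_3 x S_3 (6T5, order 18), A_4 x C_2 (6T6, order 24), S_4 (6T8, order 24), S_3 x S_3 (6T9, order 36), S_4 x C_2 (6T11, order 48), (S_3 x S_3) : C_2 (6T13, order 72), PGL(2,5) (6T14, order 120), S_6 (6T16, order 720). By Dedekind's theorem, for a prime p not dividing disc(f) the degrees of the irreducible factors of f mod p form the cycle type of an element of G. Factoring f modulo the 21 such primes p <= 89 (skipping 2, 3, 7, which divide the discriminant), each new pattern first appears at: mod 5: f = (x^6 + 4x^5 + x^4 + x^3 + 2x^2 + 3x + 1), pattern 6; mod 11: f = (x + 5)(x^5 + 10x^3 + 6x^2 + 6x + 3), pattern 5+1; mod 13: f = (x + 10)(x + 12)(x^4 + 11x^3 + 10x^2 + 5x + 1), pattern 4+1+1; mod 23: f = (x + 12)(x + 18)(x^2 + 12x + 8)(x^2 + 21x + 4), pattern 2+2+1+1; mod 43: f = (x^3 + 16x^2 + 4x + 2)(x^3 + 21x^2 + 25x + 19), pattern 3+3; mod 61: f = (x^2 + x + 16)(x^2 + 14x + 20)(x^2 + 40x + 42), pattern 2+2+2. No other pattern occurs in this range, so the set of observed cycle types is {6, 5+1, 4+1+1, 2+2+1+1, 3+3, 2+2+2}. The candidates containing elements of all these cycle types are PGL(2,5) (6T14) of order 120, S_6 (6T16) of order 720; the others are excluded. The observed types are precisely the cycle types that occur in PGL(2,5) (6T14) (apart from the identity). Each of the other remaining candidates has further cycle types, and by the Chebotarev density theorem the matching factorization patterns would occur for a proportion of primes equal to their share of the group: S_6 (6T16) additionally contains elements of type 4+2, 3+2+1, 3+1+1+1, 2+1+1+1+1 (265 of its 720 elements, about 37% of primes). None of the 21 primes tested shows any such pattern (for each of these groups the chance of that is below 10^-4), which rules them out. Hence G = PGL(2,5) (6T14), of order 120.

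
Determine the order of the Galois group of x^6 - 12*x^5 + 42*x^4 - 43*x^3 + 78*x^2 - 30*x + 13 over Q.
18

The degree of the splitting field over Q equals the order of the Galois group, so first determine the group. The polynomial f is an irreducible sextic over Q, so G = Gal(f/Q) is one of the 16 transitive subgroups 6T1, ..., 6T16 of S_6. The discriminant of f is -152796047606667, which is not a perfect square, so G is not contained in A_6. The transitive groups of degree 6 not contained in A_6 are: C_6 (6T1, order 6), S_3 (6T2, order 6), D_6 (6T3, order 12), C_3 x S_3 (6T5, order 18), A_4 x C_2 (6T6, order 24), S_4 (6T8, order 24), S_3 x S_3 (6T9, order 36), S_4 x C_2 (6T11, order 48), (S_3 x S_3) : C_2 (6T13, order 72), PGL(2,5) (6T14, order 120), S_6 (6T16, order 720). By Dedekind's theorem, for a prime p not dividing disc(f) the degrees of the irreducible factors of f mod p form the cycle type of an element of G. Factoring f modulo the 33 such primes p <= 149 (skipping 3, 43, which divide the discriminant), each new pattern first appears at: mod 2: f = (x^6 + x^3 + 1), pattern 6; mod 7: f = (x + 4)(x + 5)(x + 6)(x^3 + x^2 + 2x + 6), pattern 3+1+1+1; mod 17: f = (x^2 + 2x + 13)(x^2 + 9x + 6)(x^2 + 11x + 3), pattern 2+2+2; mod 19: f = (x^3 + 13x^2 + 10x + 8)(x^3 + 13x^2 + 15x + 4), pattern 3+3; mod 73: f = (x + 1)(x + 18)(x + 34)(x + 37)(x + 48)(x + 69), pattern 1+1+1+1+1+1. No other pattern occurs in this range, so the set of observed cycle types is {6, 3+1+1+1, 2+2+2, 3+3, 1+1+1+1+1+1}. The candidates containing elements of all these cycle types are C_3 x S_3 (6T5) of order 18, S_3 x S_3 (6T9) of order 36, (S_3 x S_3) : C_2 (6T13) of order 72, S_6 (6T16) of order 720; the others are excluded. The observed types are precisely the cycle types that occur in C_3 x S_3 (6T5). Each of the other remaining candidates has further cycle types, and by the Chebotarev density theorem the matching factorization patterns would occur for a proportion of primes equal to their share of the group: S_3 x S_3 (6T9) additionally contains elements of type 2+2+1+1 (9 of its 36 elements, about 25% of primes); (S_3 x S_3) : C_2 (6T13) additionally contains elements of type 4+2, 3+2+1, 2+2+1+1, 2+1+1+1+1 (45 of its 72 elements, about 62% of primes); S_6 (6T16) additionally contains elements of type 5+1, 4+2, 4+1+1, 3+2+1, 2+2+1+1, 2+1+1+1+1 (504 of its 720 elements, about 70% of primes). None of the 33 primes tested shows any such pattern (for each of these groups the chance of that is below 10^-4), which rules them out. Hence G = C_3 x S_3 (6T5), of order 18. The Galois group C_3 x S_3 (6T5) has order 18, so the splitting field has degree 18 over Q.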